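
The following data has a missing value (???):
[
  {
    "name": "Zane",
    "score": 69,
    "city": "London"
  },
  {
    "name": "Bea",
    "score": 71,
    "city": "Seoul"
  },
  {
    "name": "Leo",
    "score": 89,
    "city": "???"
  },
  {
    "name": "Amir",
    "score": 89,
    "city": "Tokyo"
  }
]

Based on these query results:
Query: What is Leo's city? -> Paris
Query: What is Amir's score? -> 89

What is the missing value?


The missing value is Leo's city
From query: Leo's city = Paris

ANSWER: Paris


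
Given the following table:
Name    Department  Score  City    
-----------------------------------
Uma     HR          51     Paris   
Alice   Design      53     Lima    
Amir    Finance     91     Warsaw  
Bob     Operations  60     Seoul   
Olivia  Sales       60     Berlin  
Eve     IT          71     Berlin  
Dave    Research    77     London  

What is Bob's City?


Row 4: Bob
City = Seoul

ANSWER: Seoul


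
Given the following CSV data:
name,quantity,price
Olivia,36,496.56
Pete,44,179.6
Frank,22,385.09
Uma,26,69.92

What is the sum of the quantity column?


Values in 'quantity' column:
  Row 1: 36
  Row 2: 44
  Row 3: 22
  Row 4: 26
Sum = 36 + 44 + 22 + 26 = 128

ANSWER: 128


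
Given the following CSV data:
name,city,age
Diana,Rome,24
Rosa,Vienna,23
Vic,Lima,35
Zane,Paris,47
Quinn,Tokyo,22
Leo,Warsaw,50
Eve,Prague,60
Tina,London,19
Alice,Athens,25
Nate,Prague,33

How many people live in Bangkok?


Scanning city column for 'Bangkok':
Total matches: 0

ANSWER: 0


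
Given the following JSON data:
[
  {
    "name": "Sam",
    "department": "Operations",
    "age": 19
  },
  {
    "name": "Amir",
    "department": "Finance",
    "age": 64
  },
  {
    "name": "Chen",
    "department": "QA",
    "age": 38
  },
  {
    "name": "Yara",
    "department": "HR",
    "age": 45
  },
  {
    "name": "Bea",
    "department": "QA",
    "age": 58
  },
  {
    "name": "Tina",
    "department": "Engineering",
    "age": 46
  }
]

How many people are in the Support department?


Scanning records for department = Support
  No matches found
Count: 0

ANSWER: 0


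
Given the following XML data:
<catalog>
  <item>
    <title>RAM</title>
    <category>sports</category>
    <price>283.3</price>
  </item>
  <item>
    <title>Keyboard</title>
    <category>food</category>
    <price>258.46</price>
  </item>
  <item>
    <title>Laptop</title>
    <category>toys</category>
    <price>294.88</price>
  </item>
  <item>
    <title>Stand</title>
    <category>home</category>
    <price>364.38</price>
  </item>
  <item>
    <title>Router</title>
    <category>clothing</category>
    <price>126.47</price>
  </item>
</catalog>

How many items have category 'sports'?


Scanning <item> elements for <category>sports</category>:
  Item 1: RAM -> MATCH
Count: 1

ANSWER: 1


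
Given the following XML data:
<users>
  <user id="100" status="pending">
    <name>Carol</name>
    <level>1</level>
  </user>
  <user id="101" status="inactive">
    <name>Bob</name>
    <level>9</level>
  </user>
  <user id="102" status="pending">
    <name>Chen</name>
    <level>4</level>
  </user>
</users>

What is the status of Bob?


Finding user with name = Bob
user id="101" status="inactive"

ANSWER: inactive


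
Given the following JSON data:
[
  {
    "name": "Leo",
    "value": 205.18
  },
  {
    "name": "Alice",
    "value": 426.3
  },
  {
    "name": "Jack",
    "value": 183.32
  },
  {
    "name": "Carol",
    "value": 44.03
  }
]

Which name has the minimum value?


Comparing values:
  Leo: 205.18
  Alice: 426.3
  Jack: 183.32
  Carol: 44.03
Minimum: Carol (44.03)

ANSWER: Carol


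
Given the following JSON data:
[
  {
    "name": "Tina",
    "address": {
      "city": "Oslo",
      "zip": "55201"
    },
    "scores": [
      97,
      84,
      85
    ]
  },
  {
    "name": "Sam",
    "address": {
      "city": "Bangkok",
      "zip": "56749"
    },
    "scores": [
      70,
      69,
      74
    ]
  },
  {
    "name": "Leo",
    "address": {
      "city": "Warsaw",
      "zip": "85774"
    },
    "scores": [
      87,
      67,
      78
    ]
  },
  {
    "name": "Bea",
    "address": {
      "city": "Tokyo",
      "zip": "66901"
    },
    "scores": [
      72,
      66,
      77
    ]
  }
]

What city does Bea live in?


Path: records[3].address.city
Value: Tokyo

ANSWER: Tokyo


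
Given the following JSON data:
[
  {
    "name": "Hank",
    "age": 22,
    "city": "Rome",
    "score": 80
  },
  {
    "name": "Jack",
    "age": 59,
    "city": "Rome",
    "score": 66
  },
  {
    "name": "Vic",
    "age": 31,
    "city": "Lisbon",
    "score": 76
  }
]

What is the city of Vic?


Looking up record where name = Vic
Record index: 2
Field 'city' = Lisbon

ANSWER: Lisbon


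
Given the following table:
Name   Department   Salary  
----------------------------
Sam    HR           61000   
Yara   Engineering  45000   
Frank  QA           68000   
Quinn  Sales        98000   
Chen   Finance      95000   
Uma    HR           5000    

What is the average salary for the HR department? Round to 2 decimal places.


HR department members:
  Sam: 61000
  Uma: 5000
Sum = 66000
Count = 2
Average = 66000 / 2 = 33000.00

ANSWER: 33000.00


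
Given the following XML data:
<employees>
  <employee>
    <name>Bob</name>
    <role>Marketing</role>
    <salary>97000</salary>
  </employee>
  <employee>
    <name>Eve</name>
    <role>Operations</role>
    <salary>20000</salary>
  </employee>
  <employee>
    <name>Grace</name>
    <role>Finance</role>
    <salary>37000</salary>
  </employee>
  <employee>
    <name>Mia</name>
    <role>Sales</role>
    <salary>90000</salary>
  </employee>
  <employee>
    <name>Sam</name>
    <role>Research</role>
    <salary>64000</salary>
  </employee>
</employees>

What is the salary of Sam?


Searching for <employee> with <name>Sam</name>
Found at position 5
<salary>64000</salary>

ANSWER: 64000


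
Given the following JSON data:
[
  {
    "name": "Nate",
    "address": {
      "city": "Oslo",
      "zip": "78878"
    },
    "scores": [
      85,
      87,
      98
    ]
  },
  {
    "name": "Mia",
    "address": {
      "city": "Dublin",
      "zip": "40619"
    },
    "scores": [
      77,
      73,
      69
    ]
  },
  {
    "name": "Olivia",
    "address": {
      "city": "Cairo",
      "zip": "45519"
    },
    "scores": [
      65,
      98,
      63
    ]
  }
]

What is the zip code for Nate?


Path: records[0].address.zip
Value: 78878

ANSWER: 78878


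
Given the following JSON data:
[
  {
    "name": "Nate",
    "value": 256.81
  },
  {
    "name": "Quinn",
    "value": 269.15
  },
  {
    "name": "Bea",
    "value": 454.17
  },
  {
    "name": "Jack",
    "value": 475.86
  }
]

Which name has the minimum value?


Comparing values:
  Nate: 256.81
  Quinn: 269.15
  Bea: 454.17
  Jack: 475.86
Minimum: Nate (256.81)

ANSWER: Nate


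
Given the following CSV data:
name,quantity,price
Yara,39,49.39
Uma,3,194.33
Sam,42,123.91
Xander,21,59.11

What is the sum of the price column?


Values in 'price' column:
  Row 1: 49.39
  Row 2: 194.33
  Row 3: 123.91
  Row 4: 59.11
Sum = 49.39 + 194.33 + 123.91 + 59.11 = 426.74

ANSWER: 426.74


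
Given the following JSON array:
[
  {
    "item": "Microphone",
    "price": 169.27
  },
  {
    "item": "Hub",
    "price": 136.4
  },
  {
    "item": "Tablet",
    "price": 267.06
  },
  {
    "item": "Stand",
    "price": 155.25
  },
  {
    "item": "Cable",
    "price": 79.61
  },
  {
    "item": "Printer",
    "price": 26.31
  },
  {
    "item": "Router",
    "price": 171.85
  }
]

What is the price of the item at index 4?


Array index 4 -> Cable
price = 79.61

ANSWER: 79.61


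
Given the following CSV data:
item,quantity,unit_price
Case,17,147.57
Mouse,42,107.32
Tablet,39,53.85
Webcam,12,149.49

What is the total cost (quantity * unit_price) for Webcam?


Row: Webcam
quantity = 12
unit_price = 149.49
total = 12 * 149.49 = 1793.88

ANSWER: 1793.88


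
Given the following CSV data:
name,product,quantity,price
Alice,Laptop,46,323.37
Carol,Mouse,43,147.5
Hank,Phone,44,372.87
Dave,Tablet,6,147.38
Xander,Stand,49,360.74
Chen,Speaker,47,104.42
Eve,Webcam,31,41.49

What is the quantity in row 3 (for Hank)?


Row 3: Hank
Column 'quantity' = 44

ANSWER: 44


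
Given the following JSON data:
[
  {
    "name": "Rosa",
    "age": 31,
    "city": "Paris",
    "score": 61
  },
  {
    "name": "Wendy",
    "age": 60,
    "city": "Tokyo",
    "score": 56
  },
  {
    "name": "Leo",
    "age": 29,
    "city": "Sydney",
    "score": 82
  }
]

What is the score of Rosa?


Looking up record where name = Rosa
Record index: 0
Field 'score' = 61

ANSWER: 61


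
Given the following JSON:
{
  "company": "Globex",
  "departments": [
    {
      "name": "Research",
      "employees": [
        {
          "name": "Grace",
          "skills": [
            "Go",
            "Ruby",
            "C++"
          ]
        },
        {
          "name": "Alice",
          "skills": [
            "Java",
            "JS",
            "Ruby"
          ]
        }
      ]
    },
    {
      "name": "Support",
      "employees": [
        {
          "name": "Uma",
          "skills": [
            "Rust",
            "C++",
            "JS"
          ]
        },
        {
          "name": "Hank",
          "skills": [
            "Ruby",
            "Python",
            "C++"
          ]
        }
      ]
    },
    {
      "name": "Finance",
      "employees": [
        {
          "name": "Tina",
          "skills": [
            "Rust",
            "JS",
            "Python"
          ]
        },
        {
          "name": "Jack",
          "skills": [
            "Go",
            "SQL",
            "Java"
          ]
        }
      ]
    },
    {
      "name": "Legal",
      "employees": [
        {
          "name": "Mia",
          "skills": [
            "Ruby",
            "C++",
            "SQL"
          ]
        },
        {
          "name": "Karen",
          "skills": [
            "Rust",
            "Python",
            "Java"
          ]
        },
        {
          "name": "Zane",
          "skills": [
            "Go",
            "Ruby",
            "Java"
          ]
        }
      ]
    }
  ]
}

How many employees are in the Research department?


Path: departments[0].employees
Count: 2

ANSWER: 2


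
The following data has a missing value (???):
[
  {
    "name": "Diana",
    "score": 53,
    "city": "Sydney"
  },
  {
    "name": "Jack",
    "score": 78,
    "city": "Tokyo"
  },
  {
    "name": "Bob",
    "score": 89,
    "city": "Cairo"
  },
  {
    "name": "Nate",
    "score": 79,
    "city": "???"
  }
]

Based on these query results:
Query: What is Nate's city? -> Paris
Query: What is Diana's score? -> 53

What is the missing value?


The missing value is Nate's city
From query: Nate's city = Paris

ANSWER: Paris


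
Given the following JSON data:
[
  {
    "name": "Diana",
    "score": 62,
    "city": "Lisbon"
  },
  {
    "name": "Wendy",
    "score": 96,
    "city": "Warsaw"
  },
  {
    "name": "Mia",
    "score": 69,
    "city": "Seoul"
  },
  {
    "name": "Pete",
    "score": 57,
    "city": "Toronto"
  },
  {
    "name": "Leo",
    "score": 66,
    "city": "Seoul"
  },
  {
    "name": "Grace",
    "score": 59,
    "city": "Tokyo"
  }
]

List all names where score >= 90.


Filtering records where score >= 90:
  Diana (score=62) -> no
  Wendy (score=96) -> YES
  Mia (score=69) -> no
  Pete (score=57) -> no
  Leo (score=66) -> no
  Grace (score=59) -> no


ANSWER: Wendy


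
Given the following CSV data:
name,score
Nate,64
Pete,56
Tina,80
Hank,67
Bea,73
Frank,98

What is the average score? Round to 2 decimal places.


Scores: 64, 56, 80, 67, 73, 98
Sum = 438
Count = 6
Average = 438 / 6 = 73.00

ANSWER: 73.00


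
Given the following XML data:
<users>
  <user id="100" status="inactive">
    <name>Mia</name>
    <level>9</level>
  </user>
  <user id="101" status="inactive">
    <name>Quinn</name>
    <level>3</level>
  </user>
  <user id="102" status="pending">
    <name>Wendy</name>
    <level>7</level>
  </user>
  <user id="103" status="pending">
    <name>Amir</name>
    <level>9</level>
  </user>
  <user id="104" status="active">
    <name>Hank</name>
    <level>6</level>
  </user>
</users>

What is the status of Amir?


Finding user with name = Amir
user id="103" status="pending"

ANSWER: pending


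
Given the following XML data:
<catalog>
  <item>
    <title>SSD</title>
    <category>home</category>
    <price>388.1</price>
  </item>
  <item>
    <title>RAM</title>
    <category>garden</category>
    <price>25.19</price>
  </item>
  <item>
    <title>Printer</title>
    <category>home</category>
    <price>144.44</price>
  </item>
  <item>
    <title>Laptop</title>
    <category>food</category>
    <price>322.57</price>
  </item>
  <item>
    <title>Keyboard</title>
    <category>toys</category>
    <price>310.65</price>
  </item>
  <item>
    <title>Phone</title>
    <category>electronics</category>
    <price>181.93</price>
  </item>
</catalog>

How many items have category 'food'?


Scanning <item> elements for <category>food</category>:
  Item 4: Laptop -> MATCH
Count: 1

ANSWER: 1


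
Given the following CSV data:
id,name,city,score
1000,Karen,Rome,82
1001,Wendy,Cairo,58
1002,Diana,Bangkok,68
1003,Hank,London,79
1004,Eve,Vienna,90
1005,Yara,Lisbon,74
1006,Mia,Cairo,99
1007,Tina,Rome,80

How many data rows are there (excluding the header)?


Counting rows (excluding header):
Header: id,name,city,score
Data rows: 8

ANSWER: 8


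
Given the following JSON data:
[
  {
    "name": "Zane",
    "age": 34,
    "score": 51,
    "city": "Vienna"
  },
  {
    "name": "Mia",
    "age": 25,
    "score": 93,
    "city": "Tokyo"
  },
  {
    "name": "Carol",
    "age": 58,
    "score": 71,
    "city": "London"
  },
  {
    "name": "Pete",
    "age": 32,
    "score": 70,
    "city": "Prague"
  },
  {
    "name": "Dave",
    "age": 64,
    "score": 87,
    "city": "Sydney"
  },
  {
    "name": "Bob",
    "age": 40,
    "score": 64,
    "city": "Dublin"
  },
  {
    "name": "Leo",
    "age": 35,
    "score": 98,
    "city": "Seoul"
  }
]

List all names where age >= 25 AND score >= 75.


Checking both conditions:
  Zane (age=34, score=51) -> no
  Mia (age=25, score=93) -> YES
  Carol (age=58, score=71) -> no
  Pete (age=32, score=70) -> no
  Dave (age=64, score=87) -> YES
  Bob (age=40, score=64) -> no
  Leo (age=35, score=98) -> YES


ANSWER: Mia, Dave, Leo


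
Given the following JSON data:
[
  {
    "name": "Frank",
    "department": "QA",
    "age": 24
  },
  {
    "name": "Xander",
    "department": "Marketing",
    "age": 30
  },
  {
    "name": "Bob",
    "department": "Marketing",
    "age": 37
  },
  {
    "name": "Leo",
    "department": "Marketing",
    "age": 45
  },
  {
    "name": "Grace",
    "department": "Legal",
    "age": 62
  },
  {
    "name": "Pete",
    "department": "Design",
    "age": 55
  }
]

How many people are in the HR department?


Scanning records for department = HR
  No matches found
Count: 0

ANSWER: 0


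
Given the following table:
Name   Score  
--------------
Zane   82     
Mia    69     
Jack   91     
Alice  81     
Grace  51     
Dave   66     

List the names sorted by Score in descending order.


Sorting by Score (descending):
  Jack: 91
  Zane: 82
  Alice: 81
  Mia: 69
  Dave: 66
  Grace: 51


ANSWER: Jack, Zane, Alice, Mia, Dave, Grace


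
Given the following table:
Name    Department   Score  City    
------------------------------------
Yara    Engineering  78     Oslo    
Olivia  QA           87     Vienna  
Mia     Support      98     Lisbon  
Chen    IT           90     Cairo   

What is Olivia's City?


Row 2: Olivia
City = Vienna

ANSWER: Vienna


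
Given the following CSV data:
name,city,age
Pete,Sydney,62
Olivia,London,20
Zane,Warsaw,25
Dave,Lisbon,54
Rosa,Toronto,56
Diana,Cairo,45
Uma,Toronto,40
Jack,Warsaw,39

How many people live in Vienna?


Scanning city column for 'Vienna':
Total matches: 0

ANSWER: 0


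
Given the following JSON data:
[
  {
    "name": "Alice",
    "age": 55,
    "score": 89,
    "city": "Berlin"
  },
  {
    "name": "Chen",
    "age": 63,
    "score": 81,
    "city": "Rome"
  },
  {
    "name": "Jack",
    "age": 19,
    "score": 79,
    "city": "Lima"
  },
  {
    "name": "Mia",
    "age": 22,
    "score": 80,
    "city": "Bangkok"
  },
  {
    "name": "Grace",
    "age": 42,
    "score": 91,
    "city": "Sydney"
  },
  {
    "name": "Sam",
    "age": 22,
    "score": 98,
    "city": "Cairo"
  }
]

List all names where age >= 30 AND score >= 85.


Checking both conditions:
  Alice (age=55, score=89) -> YES
  Chen (age=63, score=81) -> no
  Jack (age=19, score=79) -> no
  Mia (age=22, score=80) -> no
  Grace (age=42, score=91) -> YES
  Sam (age=22, score=98) -> no


ANSWER: Alice, Grace


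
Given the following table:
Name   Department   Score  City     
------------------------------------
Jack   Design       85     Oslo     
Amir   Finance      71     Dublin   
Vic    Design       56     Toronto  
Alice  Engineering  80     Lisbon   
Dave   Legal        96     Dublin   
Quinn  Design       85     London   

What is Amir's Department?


Row 2: Amir
Department = Finance

ANSWER: Finance


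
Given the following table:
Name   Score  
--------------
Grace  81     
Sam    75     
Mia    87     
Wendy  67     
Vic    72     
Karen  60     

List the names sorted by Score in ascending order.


Sorting by Score (ascending):
  Karen: 60
  Wendy: 67
  Vic: 72
  Sam: 75
  Grace: 81
  Mia: 87


ANSWER: Karen, Wendy, Vic, Sam, Grace, Mia


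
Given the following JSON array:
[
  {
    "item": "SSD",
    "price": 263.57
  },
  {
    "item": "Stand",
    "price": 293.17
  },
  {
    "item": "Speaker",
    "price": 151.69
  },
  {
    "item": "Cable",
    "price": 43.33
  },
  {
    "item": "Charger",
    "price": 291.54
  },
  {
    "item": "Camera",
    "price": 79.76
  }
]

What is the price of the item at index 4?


Array index 4 -> Charger
price = 291.54

ANSWER: 291.54


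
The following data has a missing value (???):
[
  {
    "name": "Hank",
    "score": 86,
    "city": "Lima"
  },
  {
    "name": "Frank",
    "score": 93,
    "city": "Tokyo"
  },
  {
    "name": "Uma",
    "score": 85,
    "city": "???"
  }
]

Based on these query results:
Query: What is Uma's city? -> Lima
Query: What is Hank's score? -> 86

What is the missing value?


The missing value is Uma's city
From query: Uma's city = Lima

ANSWER: Lima


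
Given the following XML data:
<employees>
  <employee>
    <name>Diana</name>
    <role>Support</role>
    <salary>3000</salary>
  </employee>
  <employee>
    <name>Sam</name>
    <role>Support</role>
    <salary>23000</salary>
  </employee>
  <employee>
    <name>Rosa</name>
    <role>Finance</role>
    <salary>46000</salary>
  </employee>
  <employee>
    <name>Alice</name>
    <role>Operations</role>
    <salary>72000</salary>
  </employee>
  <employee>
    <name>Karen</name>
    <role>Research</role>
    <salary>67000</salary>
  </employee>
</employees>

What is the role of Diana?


Searching for <employee> with <name>Diana</name>
Found at position 1
<role>Support</role>

ANSWER: Support


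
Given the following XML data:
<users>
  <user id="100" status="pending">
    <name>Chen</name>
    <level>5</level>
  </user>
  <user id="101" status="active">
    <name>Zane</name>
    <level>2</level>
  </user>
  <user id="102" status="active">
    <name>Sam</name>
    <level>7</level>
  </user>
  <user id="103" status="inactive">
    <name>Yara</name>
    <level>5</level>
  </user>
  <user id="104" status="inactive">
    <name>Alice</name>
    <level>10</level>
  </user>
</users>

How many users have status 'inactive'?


Counting users with status='inactive':
  Yara (id=103) -> MATCH
  Alice (id=104) -> MATCH
Count: 2

ANSWER: 2


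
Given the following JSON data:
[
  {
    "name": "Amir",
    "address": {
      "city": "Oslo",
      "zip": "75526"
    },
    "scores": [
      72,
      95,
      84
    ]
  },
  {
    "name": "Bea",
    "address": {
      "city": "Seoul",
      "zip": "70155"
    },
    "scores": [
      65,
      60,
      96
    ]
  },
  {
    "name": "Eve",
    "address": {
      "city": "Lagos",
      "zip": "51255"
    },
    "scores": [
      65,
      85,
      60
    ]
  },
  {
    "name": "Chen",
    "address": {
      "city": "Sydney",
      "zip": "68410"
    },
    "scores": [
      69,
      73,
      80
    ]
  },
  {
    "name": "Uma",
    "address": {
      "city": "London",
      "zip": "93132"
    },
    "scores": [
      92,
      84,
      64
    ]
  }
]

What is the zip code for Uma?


Path: records[4].address.zip
Value: 93132

ANSWER: 93132


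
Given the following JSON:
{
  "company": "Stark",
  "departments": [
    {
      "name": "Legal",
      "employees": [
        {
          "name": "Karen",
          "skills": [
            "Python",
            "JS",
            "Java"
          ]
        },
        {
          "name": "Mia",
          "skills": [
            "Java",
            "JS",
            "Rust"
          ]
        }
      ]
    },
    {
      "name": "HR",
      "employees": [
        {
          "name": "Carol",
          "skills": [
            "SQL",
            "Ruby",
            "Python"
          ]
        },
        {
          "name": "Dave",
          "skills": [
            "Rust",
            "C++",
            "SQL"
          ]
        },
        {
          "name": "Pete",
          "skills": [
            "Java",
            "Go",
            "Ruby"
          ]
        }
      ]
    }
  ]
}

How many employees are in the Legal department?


Path: departments[0].employees
Count: 2

ANSWER: 2


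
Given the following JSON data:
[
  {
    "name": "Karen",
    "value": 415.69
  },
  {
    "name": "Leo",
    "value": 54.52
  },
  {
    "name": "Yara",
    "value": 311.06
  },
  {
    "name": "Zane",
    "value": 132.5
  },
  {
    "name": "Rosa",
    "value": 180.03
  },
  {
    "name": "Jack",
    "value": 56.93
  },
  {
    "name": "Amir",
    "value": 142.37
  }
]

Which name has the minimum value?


Comparing values:
  Karen: 415.69
  Leo: 54.52
  Yara: 311.06
  Zane: 132.5
  Rosa: 180.03
  Jack: 56.93
  Amir: 142.37
Minimum: Leo (54.52)

ANSWER: Leo


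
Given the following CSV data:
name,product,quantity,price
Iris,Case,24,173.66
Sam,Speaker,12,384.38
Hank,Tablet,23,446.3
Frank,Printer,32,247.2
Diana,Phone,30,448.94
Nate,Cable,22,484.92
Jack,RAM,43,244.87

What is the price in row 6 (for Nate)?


Row 6: Nate
Column 'price' = 484.92

ANSWER: 484.92


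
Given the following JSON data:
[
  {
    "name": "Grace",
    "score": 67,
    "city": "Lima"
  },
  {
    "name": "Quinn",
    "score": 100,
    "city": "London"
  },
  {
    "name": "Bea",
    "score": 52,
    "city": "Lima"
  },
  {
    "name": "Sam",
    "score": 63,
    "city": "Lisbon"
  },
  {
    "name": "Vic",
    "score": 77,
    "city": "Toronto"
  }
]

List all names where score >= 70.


Filtering records where score >= 70:
  Grace (score=67) -> no
  Quinn (score=100) -> YES
  Bea (score=52) -> no
  Sam (score=63) -> no
  Vic (score=77) -> YES


ANSWER: Quinn, Vic


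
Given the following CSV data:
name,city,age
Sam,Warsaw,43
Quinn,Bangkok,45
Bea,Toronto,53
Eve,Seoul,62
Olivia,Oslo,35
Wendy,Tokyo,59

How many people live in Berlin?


Scanning city column for 'Berlin':
Total matches: 0

ANSWER: 0


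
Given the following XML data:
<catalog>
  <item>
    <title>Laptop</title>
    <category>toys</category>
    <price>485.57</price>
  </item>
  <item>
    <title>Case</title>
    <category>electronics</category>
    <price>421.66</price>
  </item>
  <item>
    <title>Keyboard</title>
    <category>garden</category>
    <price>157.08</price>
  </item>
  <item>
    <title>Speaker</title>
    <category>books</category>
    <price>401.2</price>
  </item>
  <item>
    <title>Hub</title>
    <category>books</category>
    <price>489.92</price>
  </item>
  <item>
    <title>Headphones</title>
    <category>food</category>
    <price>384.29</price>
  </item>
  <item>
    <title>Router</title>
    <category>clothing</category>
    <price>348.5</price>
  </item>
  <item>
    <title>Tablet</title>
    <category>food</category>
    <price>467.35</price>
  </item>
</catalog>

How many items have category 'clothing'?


Scanning <item> elements for <category>clothing</category>:
  Item 7: Router -> MATCH
Count: 1

ANSWER: 1


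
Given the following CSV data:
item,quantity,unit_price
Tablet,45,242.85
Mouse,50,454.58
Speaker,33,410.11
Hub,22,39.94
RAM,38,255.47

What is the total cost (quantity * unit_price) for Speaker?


Row: Speaker
quantity = 33
unit_price = 410.11
total = 33 * 410.11 = 13533.63

ANSWER: 13533.63


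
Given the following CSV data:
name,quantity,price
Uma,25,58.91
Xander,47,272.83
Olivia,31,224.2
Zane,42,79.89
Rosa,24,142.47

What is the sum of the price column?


Values in 'price' column:
  Row 1: 58.91
  Row 2: 272.83
  Row 3: 224.2
  Row 4: 79.89
  Row 5: 142.47
Sum = 58.91 + 272.83 + 224.2 + 79.89 + 142.47 = 778.3

ANSWER: 778.3


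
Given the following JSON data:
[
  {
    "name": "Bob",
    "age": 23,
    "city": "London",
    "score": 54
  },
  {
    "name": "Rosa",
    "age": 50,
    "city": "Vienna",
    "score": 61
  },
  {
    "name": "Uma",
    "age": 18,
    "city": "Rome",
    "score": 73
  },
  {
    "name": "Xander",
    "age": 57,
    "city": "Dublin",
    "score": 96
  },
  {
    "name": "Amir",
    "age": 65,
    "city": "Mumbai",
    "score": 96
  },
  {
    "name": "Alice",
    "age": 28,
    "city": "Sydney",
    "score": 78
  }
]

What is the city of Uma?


Looking up record where name = Uma
Record index: 2
Field 'city' = Rome

ANSWER: Rome


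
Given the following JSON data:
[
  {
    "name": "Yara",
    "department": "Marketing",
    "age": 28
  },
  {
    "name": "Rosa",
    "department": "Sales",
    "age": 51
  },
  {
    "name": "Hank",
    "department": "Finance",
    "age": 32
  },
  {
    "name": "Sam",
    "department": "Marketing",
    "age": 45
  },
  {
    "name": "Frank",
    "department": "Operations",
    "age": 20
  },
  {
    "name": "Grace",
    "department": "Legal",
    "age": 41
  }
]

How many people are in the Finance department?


Scanning records for department = Finance
  Record 2: Hank
Count: 1

ANSWER: 1


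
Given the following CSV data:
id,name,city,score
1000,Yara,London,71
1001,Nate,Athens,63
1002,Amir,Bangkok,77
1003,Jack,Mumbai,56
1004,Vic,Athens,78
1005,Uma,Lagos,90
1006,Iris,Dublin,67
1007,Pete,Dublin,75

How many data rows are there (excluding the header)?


Counting rows (excluding header):
Header: id,name,city,score
Data rows: 8

ANSWER: 8


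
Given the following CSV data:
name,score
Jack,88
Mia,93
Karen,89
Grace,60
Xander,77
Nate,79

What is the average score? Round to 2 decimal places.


Scores: 88, 93, 89, 60, 77, 79
Sum = 486
Count = 6
Average = 486 / 6 = 81.00

ANSWER: 81.00


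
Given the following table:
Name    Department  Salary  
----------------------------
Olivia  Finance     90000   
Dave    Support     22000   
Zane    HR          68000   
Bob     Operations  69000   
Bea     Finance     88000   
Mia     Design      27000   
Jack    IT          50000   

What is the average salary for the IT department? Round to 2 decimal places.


IT department members:
  Jack: 50000
Sum = 50000
Count = 1
Average = 50000 / 1 = 50000.00

ANSWER: 50000.00


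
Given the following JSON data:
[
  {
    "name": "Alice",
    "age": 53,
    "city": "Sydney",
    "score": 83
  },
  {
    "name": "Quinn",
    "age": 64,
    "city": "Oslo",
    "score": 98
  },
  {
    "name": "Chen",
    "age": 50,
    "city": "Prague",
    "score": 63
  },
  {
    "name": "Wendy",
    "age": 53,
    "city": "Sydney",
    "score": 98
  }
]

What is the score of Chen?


Looking up record where name = Chen
Record index: 2
Field 'score' = 63

ANSWER: 63


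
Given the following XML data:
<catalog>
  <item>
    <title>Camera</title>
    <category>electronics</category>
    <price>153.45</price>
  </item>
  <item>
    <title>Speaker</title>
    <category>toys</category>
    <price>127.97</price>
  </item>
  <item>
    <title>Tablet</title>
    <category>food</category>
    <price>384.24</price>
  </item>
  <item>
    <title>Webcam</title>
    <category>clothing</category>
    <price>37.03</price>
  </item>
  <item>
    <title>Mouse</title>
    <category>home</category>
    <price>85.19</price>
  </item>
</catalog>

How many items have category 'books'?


Scanning <item> elements for <category>books</category>:
Count: 0

ANSWER: 0


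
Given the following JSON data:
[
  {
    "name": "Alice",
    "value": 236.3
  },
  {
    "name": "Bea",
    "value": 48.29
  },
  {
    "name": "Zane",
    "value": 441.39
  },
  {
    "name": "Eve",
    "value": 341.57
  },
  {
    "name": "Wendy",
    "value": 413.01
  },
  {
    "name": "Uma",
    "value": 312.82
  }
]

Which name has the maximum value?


Comparing values:
  Alice: 236.3
  Bea: 48.29
  Zane: 441.39
  Eve: 341.57
  Wendy: 413.01
  Uma: 312.82
Maximum: Zane (441.39)

ANSWER: Zane


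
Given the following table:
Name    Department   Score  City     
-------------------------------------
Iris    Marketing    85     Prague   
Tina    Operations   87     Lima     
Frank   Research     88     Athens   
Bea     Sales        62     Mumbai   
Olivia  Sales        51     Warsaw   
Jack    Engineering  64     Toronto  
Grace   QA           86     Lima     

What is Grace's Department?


Row 7: Grace
Department = QA

ANSWER: QA


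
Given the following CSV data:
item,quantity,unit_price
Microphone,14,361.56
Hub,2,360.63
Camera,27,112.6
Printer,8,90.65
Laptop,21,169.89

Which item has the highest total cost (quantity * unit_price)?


Computing row totals:
  Microphone: 5061.84
  Hub: 721.26
  Camera: 3040.2
  Printer: 725.2
  Laptop: 3567.69
Maximum: Microphone (5061.84)

ANSWER: Microphone


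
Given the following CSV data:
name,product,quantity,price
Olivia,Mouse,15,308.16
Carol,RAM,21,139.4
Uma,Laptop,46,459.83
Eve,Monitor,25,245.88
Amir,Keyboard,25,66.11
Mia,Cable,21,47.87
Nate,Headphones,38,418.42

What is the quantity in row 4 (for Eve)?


Row 4: Eve
Column 'quantity' = 25

ANSWER: 25


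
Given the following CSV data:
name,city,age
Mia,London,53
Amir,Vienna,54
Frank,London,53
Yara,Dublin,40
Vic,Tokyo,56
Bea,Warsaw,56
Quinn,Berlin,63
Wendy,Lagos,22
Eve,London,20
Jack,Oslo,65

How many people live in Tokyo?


Scanning city column for 'Tokyo':
  Row 5: Vic -> MATCH
Total matches: 1

ANSWER: 1


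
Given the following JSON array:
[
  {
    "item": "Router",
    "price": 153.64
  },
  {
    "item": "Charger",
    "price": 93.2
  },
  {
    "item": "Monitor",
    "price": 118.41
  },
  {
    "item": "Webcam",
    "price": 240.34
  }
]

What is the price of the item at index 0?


Array index 0 -> Router
price = 153.64

ANSWER: 153.64


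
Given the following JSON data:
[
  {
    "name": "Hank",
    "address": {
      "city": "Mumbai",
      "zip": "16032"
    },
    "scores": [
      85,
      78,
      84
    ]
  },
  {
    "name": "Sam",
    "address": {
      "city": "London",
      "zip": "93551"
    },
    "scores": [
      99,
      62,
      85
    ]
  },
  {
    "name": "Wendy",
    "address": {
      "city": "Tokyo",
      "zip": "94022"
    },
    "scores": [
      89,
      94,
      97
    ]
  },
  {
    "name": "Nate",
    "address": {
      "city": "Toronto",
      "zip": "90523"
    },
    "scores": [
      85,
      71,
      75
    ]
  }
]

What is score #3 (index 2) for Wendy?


Path: records[2].scores[2]
Value: 97

ANSWER: 97


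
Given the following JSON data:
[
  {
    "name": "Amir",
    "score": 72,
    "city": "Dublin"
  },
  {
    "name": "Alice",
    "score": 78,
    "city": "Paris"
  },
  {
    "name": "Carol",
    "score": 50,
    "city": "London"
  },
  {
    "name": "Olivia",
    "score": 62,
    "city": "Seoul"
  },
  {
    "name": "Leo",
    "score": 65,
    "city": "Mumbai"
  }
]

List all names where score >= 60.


Filtering records where score >= 60:
  Amir (score=72) -> YES
  Alice (score=78) -> YES
  Carol (score=50) -> no
  Olivia (score=62) -> YES
  Leo (score=65) -> YES


ANSWER: Amir, Alice, Olivia, Leo


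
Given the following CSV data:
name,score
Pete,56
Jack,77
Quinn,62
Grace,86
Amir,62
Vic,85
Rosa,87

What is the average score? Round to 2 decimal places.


Scores: 56, 77, 62, 86, 62, 85, 87
Sum = 515
Count = 7
Average = 515 / 7 = 73.57

ANSWER: 73.57


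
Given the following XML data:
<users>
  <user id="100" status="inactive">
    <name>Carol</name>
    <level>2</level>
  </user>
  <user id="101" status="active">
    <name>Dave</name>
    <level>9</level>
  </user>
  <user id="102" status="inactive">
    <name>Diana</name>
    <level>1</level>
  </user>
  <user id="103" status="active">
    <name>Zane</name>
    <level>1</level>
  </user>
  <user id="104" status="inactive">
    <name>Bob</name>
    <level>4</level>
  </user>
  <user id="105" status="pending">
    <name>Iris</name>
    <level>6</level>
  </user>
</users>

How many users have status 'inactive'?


Counting users with status='inactive':
  Carol (id=100) -> MATCH
  Diana (id=102) -> MATCH
  Bob (id=104) -> MATCH
Count: 3

ANSWER: 3


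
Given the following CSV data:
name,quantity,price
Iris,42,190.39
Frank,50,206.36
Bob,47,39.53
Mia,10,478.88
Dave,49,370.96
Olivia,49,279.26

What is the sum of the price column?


Values in 'price' column:
  Row 1: 190.39
  Row 2: 206.36
  Row 3: 39.53
  Row 4: 478.88
  Row 5: 370.96
  Row 6: 279.26
Sum = 190.39 + 206.36 + 39.53 + 478.88 + 370.96 + 279.26 = 1565.38

ANSWER: 1565.38


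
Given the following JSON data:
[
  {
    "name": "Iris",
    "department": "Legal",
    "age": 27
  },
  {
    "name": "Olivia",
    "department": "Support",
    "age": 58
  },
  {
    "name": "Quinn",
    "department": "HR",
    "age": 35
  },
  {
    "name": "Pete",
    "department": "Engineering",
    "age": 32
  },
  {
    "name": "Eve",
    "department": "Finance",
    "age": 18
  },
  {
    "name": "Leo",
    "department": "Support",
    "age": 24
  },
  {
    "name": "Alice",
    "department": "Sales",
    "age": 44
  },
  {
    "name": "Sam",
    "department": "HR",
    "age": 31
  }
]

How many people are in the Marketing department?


Scanning records for department = Marketing
  No matches found
Count: 0

ANSWER: 0


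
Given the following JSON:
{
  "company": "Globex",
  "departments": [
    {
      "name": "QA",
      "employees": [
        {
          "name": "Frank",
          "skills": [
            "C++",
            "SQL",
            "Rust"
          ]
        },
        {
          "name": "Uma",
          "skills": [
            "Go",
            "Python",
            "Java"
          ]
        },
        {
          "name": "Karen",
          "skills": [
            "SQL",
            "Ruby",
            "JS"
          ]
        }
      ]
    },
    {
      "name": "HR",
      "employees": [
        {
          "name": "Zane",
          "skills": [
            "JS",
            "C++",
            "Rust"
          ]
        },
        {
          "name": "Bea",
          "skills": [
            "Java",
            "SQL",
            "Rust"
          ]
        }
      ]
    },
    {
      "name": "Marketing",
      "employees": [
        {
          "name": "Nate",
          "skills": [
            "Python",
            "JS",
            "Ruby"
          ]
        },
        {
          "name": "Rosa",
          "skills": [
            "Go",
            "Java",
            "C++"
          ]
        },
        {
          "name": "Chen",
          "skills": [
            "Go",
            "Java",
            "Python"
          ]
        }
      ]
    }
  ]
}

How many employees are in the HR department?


Path: departments[1].employees
Count: 2

ANSWER: 2


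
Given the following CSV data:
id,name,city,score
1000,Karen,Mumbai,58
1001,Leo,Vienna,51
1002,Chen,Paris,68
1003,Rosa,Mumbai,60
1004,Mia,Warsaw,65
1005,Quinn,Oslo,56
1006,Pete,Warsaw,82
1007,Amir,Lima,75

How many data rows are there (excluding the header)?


Counting rows (excluding header):
Header: id,name,city,score
Data rows: 8

ANSWER: 8


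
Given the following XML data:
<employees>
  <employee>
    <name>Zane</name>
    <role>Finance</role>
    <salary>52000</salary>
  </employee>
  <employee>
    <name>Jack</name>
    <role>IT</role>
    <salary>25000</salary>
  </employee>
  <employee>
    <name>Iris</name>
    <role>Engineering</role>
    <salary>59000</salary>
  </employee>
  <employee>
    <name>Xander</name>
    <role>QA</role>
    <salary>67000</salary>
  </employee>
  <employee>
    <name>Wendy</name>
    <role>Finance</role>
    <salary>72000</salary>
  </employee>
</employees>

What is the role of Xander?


Searching for <employee> with <name>Xander</name>
Found at position 4
<role>QA</role>

ANSWER: QA


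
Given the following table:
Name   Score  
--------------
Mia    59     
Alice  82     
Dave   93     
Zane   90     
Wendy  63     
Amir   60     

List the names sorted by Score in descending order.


Sorting by Score (descending):
  Dave: 93
  Zane: 90
  Alice: 82
  Wendy: 63
  Amir: 60
  Mia: 59


ANSWER: Dave, Zane, Alice, Wendy, Amir, Mia


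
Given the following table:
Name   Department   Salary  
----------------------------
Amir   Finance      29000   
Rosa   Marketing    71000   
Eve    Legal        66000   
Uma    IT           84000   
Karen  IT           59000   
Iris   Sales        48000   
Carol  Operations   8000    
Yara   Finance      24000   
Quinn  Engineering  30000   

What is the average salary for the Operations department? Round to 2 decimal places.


Operations department members:
  Carol: 8000
Sum = 8000
Count = 1
Average = 8000 / 1 = 8000.00

ANSWER: 8000.00


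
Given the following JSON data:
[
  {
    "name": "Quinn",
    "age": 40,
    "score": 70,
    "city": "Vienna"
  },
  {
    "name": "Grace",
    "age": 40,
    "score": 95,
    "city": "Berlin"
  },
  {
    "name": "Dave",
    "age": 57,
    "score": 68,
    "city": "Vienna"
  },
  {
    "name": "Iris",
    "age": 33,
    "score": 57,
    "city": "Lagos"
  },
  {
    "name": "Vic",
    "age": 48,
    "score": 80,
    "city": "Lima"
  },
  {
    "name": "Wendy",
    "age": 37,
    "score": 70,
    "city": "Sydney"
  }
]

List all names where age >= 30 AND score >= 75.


Checking both conditions:
  Quinn (age=40, score=70) -> no
  Grace (age=40, score=95) -> YES
  Dave (age=57, score=68) -> no
  Iris (age=33, score=57) -> no
  Vic (age=48, score=80) -> YES
  Wendy (age=37, score=70) -> no


ANSWER: Grace, Vic


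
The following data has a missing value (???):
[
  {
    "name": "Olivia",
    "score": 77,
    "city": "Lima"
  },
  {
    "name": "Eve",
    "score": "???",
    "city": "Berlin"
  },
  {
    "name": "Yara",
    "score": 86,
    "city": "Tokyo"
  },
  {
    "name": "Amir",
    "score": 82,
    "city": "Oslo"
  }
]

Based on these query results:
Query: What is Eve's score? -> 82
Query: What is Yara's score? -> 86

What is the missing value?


The missing value is Eve's score
From query: Eve's score = 82

ANSWER: 82


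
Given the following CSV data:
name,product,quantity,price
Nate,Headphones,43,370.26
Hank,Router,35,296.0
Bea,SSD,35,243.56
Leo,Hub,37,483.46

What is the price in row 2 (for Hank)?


Row 2: Hank
Column 'price' = 296.0

ANSWER: 296.0


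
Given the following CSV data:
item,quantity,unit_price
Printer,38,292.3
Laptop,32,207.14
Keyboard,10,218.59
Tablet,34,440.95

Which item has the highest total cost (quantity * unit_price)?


Computing row totals:
  Printer: 11107.4
  Laptop: 6628.48
  Keyboard: 2185.9
  Tablet: 14992.3
Maximum: Tablet (14992.3)

ANSWER: Tablet


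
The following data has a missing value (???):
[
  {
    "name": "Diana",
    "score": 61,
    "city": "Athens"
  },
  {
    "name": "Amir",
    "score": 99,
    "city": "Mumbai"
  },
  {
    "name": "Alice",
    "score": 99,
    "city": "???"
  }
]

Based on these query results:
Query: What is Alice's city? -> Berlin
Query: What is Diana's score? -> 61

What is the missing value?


The missing value is Alice's city
From query: Alice's city = Berlin

ANSWER: Berlin
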